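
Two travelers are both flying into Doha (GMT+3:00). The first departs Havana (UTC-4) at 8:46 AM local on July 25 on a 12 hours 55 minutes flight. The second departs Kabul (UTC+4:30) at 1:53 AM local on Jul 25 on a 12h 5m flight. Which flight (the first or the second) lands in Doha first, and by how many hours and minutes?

Flight 1 in UTC: 8:46 AM + 4:00 = 12:46 PM on Jul 25.
+12 hours 55 minutes → arrive 1:41 AM UTC on Jul 26.
Flight 2 in UTC: 1:53 AM − 4:30 = 9:23 PM on Jul 24.
+12 hours 5 minutes → arrive 9:28 AM UTC on Jul 25.
Flight 2 lands earlier by 16 hours 13 minutes.

the second, by 16 hours 13 minutes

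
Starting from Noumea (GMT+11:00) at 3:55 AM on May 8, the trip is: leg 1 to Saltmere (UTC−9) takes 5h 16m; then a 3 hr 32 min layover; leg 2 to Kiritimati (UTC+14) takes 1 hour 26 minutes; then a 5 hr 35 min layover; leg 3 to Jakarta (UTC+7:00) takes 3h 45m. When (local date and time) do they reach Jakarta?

Convert departure to UTC: 3:55 AM − 11:00 = 4:55 PM UTC on May 7.
Add 5 hours 16 minutes leg 1 → 10:11 PM UTC.
Add 3 hours 32 minutes layover in Saltmere → 1:43 AM UTC (May 8).
Add 1 hour 26 minutes leg 2 → 3:09 AM UTC.
Add 5 hours and 35 minutes layover in Kiritimati → 8:44 AM UTC.
Add 3 hours and 45 minutes leg 3 → 12:29 PM UTC.
Jakarta is UTC+7:00, so local arrival = 12:29 PM + 7:00 = 7:29 PM on May 8.

7:29 PM on May 8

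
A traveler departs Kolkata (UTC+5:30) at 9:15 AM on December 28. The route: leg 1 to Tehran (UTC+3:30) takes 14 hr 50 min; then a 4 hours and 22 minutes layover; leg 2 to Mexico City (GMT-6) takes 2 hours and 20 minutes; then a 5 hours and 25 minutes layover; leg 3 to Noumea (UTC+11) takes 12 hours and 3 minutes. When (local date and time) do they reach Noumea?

5:45 AM on December 30

Convert departure to UTC: 9:15 AM − 5:30 = 3:45 AM UTC on Dec 28.
Add 14 hours and 50 minutes leg 1 → 6:35 PM UTC.
Add 4 hours and 22 minutes layover in Tehran → 10:57 PM UTC.
Add 2 hours and 20 minutes leg 2 → 1:17 AM UTC (Dec 29).
Add 5 hours and 25 minutes layover in Mexico City → 6:42 AM UTC.
Add 12 hours and 3 minutes leg 3 → 6:45 PM UTC.
Noumea is UTC+11:00, so local arrival = 6:45 PM + 11:00 = 5:45 AM on Dec 30.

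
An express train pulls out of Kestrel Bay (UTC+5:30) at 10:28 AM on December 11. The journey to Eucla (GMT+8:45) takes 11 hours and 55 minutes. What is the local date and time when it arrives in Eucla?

1:38 AM on Dec 12

Convert departure to UTC: 10:28 AM − 5:30 = 4:58 AM UTC on Dec 11.
Add 11 hours and 55 minutes travel time → 4:53 PM UTC.
Eucla is UTC+8:45, so local arrival = 4:53 PM + 8:45 = 1:38 AM on Dec 12.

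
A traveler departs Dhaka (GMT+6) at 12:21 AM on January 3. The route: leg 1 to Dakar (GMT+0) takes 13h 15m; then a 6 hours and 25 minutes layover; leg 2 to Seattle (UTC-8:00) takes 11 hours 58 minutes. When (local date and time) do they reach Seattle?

5:59 PM on Jan 3

Convert departure to UTC: 12:21 AM − 6:00 = 6:21 PM UTC on Jan 2.
Add 13 hours 15 minutes leg 1 → 7:36 AM UTC (Jan 3).
Add 6 hours and 25 minutes layover in Dakar → 2:01 PM UTC.
Add 11 hours 58 minutes leg 2 → 1:59 AM UTC (Jan 4).
Seattle is UTC−8:00, so local arrival = 1:59 AM − 8:00 = 5:59 PM on Jan 3.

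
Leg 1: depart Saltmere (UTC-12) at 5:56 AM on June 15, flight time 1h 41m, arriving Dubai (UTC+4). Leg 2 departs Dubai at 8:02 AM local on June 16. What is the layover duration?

8 hours 25 minutes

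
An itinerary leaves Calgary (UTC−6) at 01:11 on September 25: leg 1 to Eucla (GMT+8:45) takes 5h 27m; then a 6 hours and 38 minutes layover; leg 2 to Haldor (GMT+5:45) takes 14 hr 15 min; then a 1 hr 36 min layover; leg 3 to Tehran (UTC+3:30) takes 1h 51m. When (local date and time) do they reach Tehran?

16:28 on Sep 26

Convert departure to UTC: 01:11 + 6:00 = 07:11 UTC on Sep 25.
Add 5 hours 27 minutes leg 1 → 12:38 UTC.
Add 6 hours and 38 minutes layover in Eucla → 19:16 UTC.
Add 14 hours and 15 minutes leg 2 → 09:31 UTC (Sep 26).
Add 1 hour and 36 minutes layover in Haldor → 11:07 UTC.
Add 1 hour 51 minutes leg 3 → 12:58 UTC.
Tehran is UTC+3:30, so local arrival = 12:58 + 3:30 = 16:28 on Sep 26.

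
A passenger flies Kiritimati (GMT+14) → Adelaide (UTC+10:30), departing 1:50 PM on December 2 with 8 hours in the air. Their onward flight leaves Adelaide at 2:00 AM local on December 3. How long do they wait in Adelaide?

Convert departure to UTC: 1:50 PM − 14:00 = 11:50 PM UTC on Dec 1.
Add 8 hours flight time → 7:50 AM UTC (Dec 2).
Adelaide is UTC+10:30, so local arrival = 7:50 AM + 10:30 = 6:20 PM on Dec 2.
Layover = 2:00 AM − 6:20 PM (+1 day) = 7 hours 40 minutes.

7 hours 40 minutes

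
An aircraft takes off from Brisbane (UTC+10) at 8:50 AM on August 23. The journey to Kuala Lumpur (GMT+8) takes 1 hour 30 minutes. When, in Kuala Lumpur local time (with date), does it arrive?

Kuala Lumpur is 2:00 behind Brisbane.
After 1 hour and 30 minutes it is 10:20 AM in Brisbane.
Shift by the zone difference: 10:20 AM − 2:00 = 8:20 AM on Aug 23 in Kuala Lumpur.

8:20 AM on Aug 23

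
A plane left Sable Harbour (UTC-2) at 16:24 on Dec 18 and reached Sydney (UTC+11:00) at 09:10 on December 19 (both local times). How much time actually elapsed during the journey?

Departure in UTC: 16:24 + 2:00 = 18:24 on Dec 18.
Arrival in UTC: 09:10 − 11:00 = 22:10 on Dec 18.
Elapsed = 22:10 − 18:24 = 3 hours 46 minutes.

3 hours 46 minutes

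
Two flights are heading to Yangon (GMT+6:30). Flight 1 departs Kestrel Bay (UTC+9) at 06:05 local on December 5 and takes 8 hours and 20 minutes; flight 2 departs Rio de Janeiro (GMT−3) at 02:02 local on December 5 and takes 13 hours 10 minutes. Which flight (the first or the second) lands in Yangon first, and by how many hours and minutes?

the first, by 12 hours 47 minutes

Flight 1 in UTC: 06:05 − 9:00 = 21:05 on Dec 4.
+8 hours and 20 minutes → arrive 05:25 UTC on Dec 5.
Flight 2 in UTC: 02:02 + 3:00 = 05:02 on Dec 5.
+13 hours and 10 minutes → arrive 18:12 UTC on Dec 5.
Flight 1 lands earlier by 12 hours 47 minutes.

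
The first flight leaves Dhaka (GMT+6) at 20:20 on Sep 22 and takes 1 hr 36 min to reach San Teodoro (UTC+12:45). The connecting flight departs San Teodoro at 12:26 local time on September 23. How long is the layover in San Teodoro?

Convert departure to UTC: 20:20 − 6:00 = 14:20 UTC on Sep 22.
Add 1 hour and 36 minutes flight time → 15:56 UTC.
San Teodoro is UTC+12:45, so local arrival = 15:56 + 12:45 = 04:41 on Sep 23.
Layover = 12:26 − 04:41 = 7 hours 45 minutes.

7 hours 45 minutes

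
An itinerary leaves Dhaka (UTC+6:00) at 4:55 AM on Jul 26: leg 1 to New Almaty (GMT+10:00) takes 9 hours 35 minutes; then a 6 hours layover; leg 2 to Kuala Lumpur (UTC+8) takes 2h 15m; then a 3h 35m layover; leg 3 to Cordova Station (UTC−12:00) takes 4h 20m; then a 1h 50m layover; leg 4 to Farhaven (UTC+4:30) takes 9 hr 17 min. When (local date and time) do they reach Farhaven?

4:17 PM on Jul 27

Convert departure to UTC: 4:55 AM − 6:00 = 10:55 PM UTC on Jul 25.
Add 9 hours 35 minutes leg 1 → 8:30 AM UTC (Jul 26).
Add 6 hours layover in New Almaty → 2:30 PM UTC.
Add 2 hours and 15 minutes leg 2 → 4:45 PM UTC.
Add 3 hours 35 minutes layover in Kuala Lumpur → 8:20 PM UTC.
Add 4 hours 20 minutes leg 3 → 12:40 AM UTC (Jul 27).
Add 1 hour 50 minutes layover in Cordova Station → 2:30 AM UTC.
Add 9 hours 17 minutes leg 4 → 11:47 AM UTC.
Farhaven is UTC+4:30, so local arrival = 11:47 AM + 4:30 = 4:17 PM on Jul 27.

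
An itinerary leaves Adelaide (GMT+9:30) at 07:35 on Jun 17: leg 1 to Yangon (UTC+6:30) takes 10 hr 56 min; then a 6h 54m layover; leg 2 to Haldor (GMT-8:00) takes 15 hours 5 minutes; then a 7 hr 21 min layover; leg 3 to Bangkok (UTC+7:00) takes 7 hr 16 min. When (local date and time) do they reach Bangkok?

04:37 on June 19

Convert departure to UTC: 07:35 − 9:30 = 22:05 UTC on Jun 16.
Add 10 hours and 56 minutes leg 1 → 09:01 UTC (Jun 17).
Add 6 hours 54 minutes layover in Yangon → 15:55 UTC.
Add 15 hours and 5 minutes leg 2 → 07:00 UTC (Jun 18).
Add 7 hours 21 minutes layover in Haldor → 14:21 UTC.
Add 7 hours 16 minutes leg 3 → 21:37 UTC.
Bangkok is UTC+7:00, so local arrival = 21:37 + 7:00 = 04:37 on Jun 19.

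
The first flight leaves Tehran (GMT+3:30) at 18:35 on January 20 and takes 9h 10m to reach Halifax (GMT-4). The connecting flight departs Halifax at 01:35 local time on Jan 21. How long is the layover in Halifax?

Convert departure to UTC: 18:35 − 3:30 = 15:05 UTC on Jan 20.
Add 9 hours and 10 minutes flight time → 00:15 UTC (Jan 21).
Halifax is UTC−4:00, so local arrival = 00:15 − 4:00 = 20:15 on Jan 20.
Layover = 01:35 − 20:15 (+1 day) = 5 hours 20 minutes.

5 hours 20 minutes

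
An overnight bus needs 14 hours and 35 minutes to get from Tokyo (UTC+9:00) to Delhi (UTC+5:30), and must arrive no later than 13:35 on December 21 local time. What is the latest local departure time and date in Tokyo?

02:30 on December 21

Target arrival in UTC: 13:35 − 5:30 = 08:05 on Dec 21.
Subtract 14 hours 35 minutes → departure 17:30 UTC on Dec 20.
Tokyo is UTC+9:00: 17:30 + 9:00 = 02:30 on Dec 21.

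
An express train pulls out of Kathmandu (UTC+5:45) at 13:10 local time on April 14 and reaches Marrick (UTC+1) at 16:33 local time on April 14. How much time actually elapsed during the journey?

Departure in UTC: 13:10 − 5:45 = 07:25 on Apr 14.
Arrival in UTC: 16:33 − 1:00 = 15:33 on Apr 14.
Elapsed = 15:33 − 07:25 = 8 hours 8 minutes.

8 hours 8 minutes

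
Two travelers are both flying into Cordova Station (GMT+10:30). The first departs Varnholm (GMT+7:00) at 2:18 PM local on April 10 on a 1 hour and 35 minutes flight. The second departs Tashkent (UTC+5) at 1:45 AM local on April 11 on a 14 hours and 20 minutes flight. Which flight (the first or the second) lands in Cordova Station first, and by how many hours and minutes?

the first, by 26 hours 12 minutes

Flight 1 in UTC: 2:18 PM − 7:00 = 7:18 AM on Apr 10.
+1 hour 35 minutes → arrive 8:53 AM UTC on Apr 10.
Flight 2 in UTC: 1:45 AM − 5:00 = 8:45 PM on Apr 10.
+14 hours and 20 minutes → arrive 11:05 AM UTC on Apr 11.
Flight 1 lands earlier by 26 hours 12 minutes.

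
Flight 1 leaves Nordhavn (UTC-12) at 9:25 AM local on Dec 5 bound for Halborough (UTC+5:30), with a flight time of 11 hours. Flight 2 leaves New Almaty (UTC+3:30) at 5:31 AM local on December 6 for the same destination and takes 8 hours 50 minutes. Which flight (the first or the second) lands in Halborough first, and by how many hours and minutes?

Flight 1 in UTC: 9:25 AM + 12:00 = 9:25 PM on Dec 5.
+11 hours → arrive 8:25 AM UTC on Dec 6.
Flight 2 in UTC: 5:31 AM − 3:30 = 2:01 AM on Dec 6.
+8 hours and 50 minutes → arrive 10:51 AM UTC on Dec 6.
Flight 1 lands earlier by 2 hours 26 minutes.

the first, by 2 hours 26 minutes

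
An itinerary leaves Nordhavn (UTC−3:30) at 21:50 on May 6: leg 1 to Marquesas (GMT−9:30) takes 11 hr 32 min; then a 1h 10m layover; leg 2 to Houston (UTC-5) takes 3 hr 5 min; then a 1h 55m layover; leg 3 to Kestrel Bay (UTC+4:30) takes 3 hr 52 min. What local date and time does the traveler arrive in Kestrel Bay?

03:24 on May 8

Convert departure to UTC: 21:50 + 3:30 = 01:20 UTC on May 7.
Add 11 hours and 32 minutes leg 1 → 12:52 UTC.
Add 1 hour 10 minutes layover in Marquesas → 14:02 UTC.
Add 3 hours 5 minutes leg 2 → 17:07 UTC.
Add 1 hour and 55 minutes layover in Houston → 19:02 UTC.
Add 3 hours 52 minutes leg 3 → 22:54 UTC.
Kestrel Bay is UTC+4:30, so local arrival = 22:54 + 4:30 = 03:24 on May 8.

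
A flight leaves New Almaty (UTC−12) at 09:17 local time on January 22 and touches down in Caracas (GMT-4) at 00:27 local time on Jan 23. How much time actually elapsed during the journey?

7 hours 10 minutes

Caracas is 8:00 ahead of New Almaty.
Clock-face elapsed time (ignoring zones) is 15 hours 10 minutes.
Actual elapsed = 15 hours 10 minutes − 8:00 = 7 hours 10 minutes.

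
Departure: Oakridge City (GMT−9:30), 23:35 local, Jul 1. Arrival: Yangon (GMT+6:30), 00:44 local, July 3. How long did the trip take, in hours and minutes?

Departure in UTC: 23:35 + 9:30 = 09:05 on Jul 2.
Arrival in UTC: 00:44 − 6:30 = 18:14 on Jul 2.
Elapsed = 18:14 − 09:05 = 9 hours 9 minutes.

9 hours 9 minutes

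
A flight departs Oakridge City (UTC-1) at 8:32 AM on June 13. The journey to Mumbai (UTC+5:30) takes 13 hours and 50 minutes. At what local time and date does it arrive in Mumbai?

Convert departure to UTC: 8:32 AM + 1:00 = 9:32 AM UTC on Jun 13.
Add 13 hours 50 minutes travel time → 11:22 PM UTC.
Mumbai is UTC+5:30, so local arrival = 11:22 PM + 5:30 = 4:52 AM on Jun 14.

4:52 AM on June 14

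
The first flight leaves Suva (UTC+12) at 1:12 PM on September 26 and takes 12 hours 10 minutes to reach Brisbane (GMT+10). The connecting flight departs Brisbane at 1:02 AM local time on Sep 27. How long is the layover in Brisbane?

Convert departure to UTC: 1:12 PM − 12:00 = 1:12 AM UTC on Sep 26.
Add 12 hours and 10 minutes flight time → 1:22 PM UTC.
Brisbane is UTC+10:00, so local arrival = 1:22 PM + 10:00 = 11:22 PM on Sep 26.
Layover = 1:02 AM − 11:22 PM (+1 day) = 1 hour 40 minutes.

1 hour 40 minutes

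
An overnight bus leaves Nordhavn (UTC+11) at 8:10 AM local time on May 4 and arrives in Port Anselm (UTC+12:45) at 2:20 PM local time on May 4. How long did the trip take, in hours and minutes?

Port Anselm is 1:45 ahead of Nordhavn.
Clock-face elapsed time (ignoring zones) is 6 hours 10 minutes.
Actual elapsed = 6 hours 10 minutes − 1:45 = 4 hours 25 minutes.

4 hours 25 minutes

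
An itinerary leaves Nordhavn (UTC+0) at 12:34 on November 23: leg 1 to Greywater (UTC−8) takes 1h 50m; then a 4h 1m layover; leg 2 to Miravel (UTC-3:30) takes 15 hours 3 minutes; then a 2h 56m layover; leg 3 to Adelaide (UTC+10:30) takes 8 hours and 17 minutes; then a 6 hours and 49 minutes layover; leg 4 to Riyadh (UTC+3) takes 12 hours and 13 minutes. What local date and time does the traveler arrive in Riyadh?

18:43 on November 25

Nordhavn is at UTC+0, so departure is already 12:34 UTC on Nov 23.
Add 1 hour and 50 minutes leg 1 → 14:24 UTC.
Add 4 hours and 1 minute layover in Greywater → 18:25 UTC.
Add 15 hours 3 minutes leg 2 → 09:28 UTC (Nov 24).
Add 2 hours 56 minutes layover in Miravel → 12:24 UTC.
Add 8 hours and 17 minutes leg 3 → 20:41 UTC.
Add 6 hours 49 minutes layover in Adelaide → 03:30 UTC (Nov 25).
Add 12 hours and 13 minutes leg 4 → 15:43 UTC.
Riyadh is UTC+3:00, so local arrival = 15:43 + 3:00 = 18:43 on Nov 25.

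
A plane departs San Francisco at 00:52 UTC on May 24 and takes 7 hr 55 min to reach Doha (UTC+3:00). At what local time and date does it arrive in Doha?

11:47 on May 24

Departure is given in UTC: 00:52 on May 24.
Add 7 hours and 55 minutes → 08:47 UTC.
Doha is UTC+3:00: 08:47 + 3:00 = 11:47 on May 24.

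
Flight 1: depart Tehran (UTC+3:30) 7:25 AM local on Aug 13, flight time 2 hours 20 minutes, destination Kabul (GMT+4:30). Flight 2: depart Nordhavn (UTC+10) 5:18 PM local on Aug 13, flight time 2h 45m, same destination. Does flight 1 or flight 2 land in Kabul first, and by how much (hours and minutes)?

Flight 1 in UTC: 7:25 AM − 3:30 = 3:55 AM on Aug 13.
+2 hours and 20 minutes → arrive 6:15 AM UTC on Aug 13.
Flight 2 in UTC: 5:18 PM − 10:00 = 7:18 AM on Aug 13.
+2 hours and 45 minutes → arrive 10:03 AM UTC on Aug 13.
Flight 1 lands earlier by 3 hours 48 minutes.

the first, by 3 hours 48 minutes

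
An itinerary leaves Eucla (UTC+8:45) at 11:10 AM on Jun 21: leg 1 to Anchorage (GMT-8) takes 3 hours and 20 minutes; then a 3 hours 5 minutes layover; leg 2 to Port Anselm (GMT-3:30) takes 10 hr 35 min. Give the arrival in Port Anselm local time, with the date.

3:55 PM on June 21

Convert departure to UTC: 11:10 AM − 8:45 = 2:25 AM UTC on Jun 21.
Add 3 hours and 20 minutes leg 1 → 5:45 AM UTC.
Add 3 hours and 5 minutes layover in Anchorage → 8:50 AM UTC.
Add 10 hours and 35 minutes leg 2 → 7:25 PM UTC.
Port Anselm is UTC−3:30, so local arrival = 7:25 PM − 3:30 = 3:55 PM on Jun 21.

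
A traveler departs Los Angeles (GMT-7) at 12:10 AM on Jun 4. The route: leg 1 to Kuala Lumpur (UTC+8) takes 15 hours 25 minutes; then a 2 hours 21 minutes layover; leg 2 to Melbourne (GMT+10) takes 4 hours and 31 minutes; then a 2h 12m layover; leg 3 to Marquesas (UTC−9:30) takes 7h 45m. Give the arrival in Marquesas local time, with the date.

5:54 AM on June 5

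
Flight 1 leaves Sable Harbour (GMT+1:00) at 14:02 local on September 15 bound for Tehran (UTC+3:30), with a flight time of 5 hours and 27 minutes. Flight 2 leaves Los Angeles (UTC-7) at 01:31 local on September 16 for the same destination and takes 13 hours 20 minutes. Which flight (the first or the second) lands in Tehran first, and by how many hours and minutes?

Flight 1 in UTC: 14:02 − 1:00 = 13:02 on Sep 15.
+5 hours 27 minutes → arrive 18:29 UTC on Sep 15.
Flight 2 in UTC: 01:31 + 7:00 = 08:31 on Sep 16.
+13 hours and 20 minutes → arrive 21:51 UTC on Sep 16.
Flight 1 lands earlier by 27 hours 22 minutes.

the first, by 27 hours 22 minutes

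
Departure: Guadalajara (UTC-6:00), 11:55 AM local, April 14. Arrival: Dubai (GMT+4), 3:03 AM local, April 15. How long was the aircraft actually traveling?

5 hours 8 minutes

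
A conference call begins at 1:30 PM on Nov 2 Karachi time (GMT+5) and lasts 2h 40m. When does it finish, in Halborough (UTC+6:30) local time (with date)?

Halborough is 1:30 ahead of Karachi.
After 2 hours 40 minutes it is 4:10 PM in Karachi.
Shift by the zone difference: 4:10 PM + 1:30 = 5:40 PM on Nov 2 in Halborough.

5:40 PM on November 2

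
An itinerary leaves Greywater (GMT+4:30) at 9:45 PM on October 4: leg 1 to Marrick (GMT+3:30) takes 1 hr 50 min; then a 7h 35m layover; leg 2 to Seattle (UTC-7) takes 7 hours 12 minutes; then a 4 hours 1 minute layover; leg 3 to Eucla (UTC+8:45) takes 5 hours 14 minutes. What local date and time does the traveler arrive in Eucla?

Convert departure to UTC: 9:45 PM − 4:30 = 5:15 PM UTC on Oct 4.
Add 1 hour 50 minutes leg 1 → 7:05 PM UTC.
Add 7 hours and 35 minutes layover in Marrick → 2:40 AM UTC (Oct 5).
Add 7 hours and 12 minutes leg 2 → 9:52 AM UTC.
Add 4 hours 1 minute layover in Seattle → 1:53 PM UTC.
Add 5 hours 14 minutes leg 3 → 7:07 PM UTC.
Eucla is UTC+8:45, so local arrival = 7:07 PM + 8:45 = 3:52 AM on Oct 6.

3:52 AM on Oct 6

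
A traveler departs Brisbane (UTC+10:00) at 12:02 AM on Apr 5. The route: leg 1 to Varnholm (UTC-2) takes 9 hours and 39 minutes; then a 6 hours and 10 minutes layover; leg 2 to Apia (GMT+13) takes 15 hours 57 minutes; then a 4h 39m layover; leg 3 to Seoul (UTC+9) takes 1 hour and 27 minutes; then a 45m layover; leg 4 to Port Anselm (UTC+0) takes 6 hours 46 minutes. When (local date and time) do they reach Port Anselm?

11:25 AM on April 6

Convert departure to UTC: 12:02 AM − 10:00 = 2:02 PM UTC on Apr 4.
Add 9 hours 39 minutes leg 1 → 11:41 PM UTC.
Add 6 hours and 10 minutes layover in Varnholm → 5:51 AM UTC (Apr 5).
Add 15 hours 57 minutes leg 2 → 9:48 PM UTC.
Add 4 hours 39 minutes layover in Apia → 2:27 AM UTC (Apr 6).
Add 1 hour and 27 minutes leg 3 → 3:54 AM UTC.
Add 45 minutes layover in Seoul → 4:39 AM UTC.
Add 6 hours 46 minutes leg 4 → 11:25 AM UTC.
Port Anselm is UTC+0, so local arrival is the same: 11:25 AM on Apr 6.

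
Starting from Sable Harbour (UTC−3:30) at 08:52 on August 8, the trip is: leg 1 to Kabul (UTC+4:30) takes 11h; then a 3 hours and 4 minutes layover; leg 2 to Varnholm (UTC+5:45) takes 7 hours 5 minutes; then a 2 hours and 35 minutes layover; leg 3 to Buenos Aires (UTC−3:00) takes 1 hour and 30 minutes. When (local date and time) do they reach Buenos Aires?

10:36 on August 9

Convert departure to UTC: 08:52 + 3:30 = 12:22 UTC on Aug 8.
Add 11 hours leg 1 → 23:22 UTC.
Add 3 hours and 4 minutes layover in Kabul → 02:26 UTC (Aug 9).
Add 7 hours and 5 minutes leg 2 → 09:31 UTC.
Add 2 hours and 35 minutes layover in Varnholm → 12:06 UTC.
Add 1 hour and 30 minutes leg 3 → 13:36 UTC.
Buenos Aires is UTC−3:00, so local arrival = 13:36 − 3:00 = 10:36 on Aug 9.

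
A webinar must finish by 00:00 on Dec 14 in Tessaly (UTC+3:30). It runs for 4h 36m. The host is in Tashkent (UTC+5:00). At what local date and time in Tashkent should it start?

Target end time in UTC: 00:00 − 3:30 = 20:30 on Dec 13.
Subtract 4 hours 36 minutes → start 15:54 UTC on Dec 13.
Tashkent is UTC+5:00: 15:54 + 5:00 = 20:54 on Dec 13.

20:54 on Dec 13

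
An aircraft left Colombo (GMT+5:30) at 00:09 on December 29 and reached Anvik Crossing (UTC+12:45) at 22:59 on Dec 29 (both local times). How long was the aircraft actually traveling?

15 hours 35 minutes

Departure in UTC: 00:09 − 5:30 = 18:39 on Dec 28.
Arrival in UTC: 22:59 − 12:45 = 10:14 on Dec 29.
Elapsed = 10:14 − 18:39 (+1 day) = 15 hours 35 minutes.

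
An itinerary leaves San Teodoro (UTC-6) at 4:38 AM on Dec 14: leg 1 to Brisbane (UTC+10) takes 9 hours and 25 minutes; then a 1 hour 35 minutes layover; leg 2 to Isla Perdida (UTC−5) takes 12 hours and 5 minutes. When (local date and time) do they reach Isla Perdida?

4:43 AM on Dec 15

Convert departure to UTC: 4:38 AM + 6:00 = 10:38 AM UTC on Dec 14.
Add 9 hours and 25 minutes leg 1 → 8:03 PM UTC.
Add 1 hour and 35 minutes layover in Brisbane → 9:38 PM UTC.
Add 12 hours 5 minutes leg 2 → 9:43 AM UTC (Dec 15).
Isla Perdida is UTC−5:00, so local arrival = 9:43 AM − 5:00 = 4:43 AM on Dec 15.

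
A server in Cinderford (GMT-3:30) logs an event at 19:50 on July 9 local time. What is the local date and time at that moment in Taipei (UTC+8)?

07:20 on July 10

Taipei is 11:30 ahead of Cinderford.
Shift by the zone difference: 19:50 + 11:30 = 07:20 on Jul 10 in Taipei.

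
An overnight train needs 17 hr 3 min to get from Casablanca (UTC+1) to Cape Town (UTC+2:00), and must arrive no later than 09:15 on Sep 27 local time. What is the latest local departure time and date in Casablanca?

Target arrival in UTC: 09:15 − 2:00 = 07:15 on Sep 27.
Subtract 17 hours and 3 minutes → departure 14:12 UTC on Sep 26.
Casablanca is UTC+1:00: 14:12 + 1:00 = 15:12 on Sep 26.

15:12 on Sep 26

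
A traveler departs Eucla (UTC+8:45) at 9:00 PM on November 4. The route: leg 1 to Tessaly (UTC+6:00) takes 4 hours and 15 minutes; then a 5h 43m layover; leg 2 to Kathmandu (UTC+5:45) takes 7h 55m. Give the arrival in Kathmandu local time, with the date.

11:53 AM on November 5

Convert departure to UTC: 9:00 PM − 8:45 = 12:15 PM UTC on Nov 4.
Add 4 hours 15 minutes leg 1 → 4:30 PM UTC.
Add 5 hours and 43 minutes layover in Tessaly → 10:13 PM UTC.
Add 7 hours and 55 minutes leg 2 → 6:08 AM UTC (Nov 5).
Kathmandu is UTC+5:45, so local arrival = 6:08 AM + 5:45 = 11:53 AM on Nov 5.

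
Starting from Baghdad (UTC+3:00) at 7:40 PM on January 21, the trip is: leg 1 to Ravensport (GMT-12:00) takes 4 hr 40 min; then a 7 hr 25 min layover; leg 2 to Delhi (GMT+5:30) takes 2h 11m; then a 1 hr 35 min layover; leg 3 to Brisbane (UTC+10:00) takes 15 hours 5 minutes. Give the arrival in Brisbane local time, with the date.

Convert departure to UTC: 7:40 PM − 3:00 = 4:40 PM UTC on Jan 21.
Add 4 hours and 40 minutes leg 1 → 9:20 PM UTC.
Add 7 hours 25 minutes layover in Ravensport → 4:45 AM UTC (Jan 22).
Add 2 hours and 11 minutes leg 2 → 6:56 AM UTC.
Add 1 hour 35 minutes layover in Delhi → 8:31 AM UTC.
Add 15 hours 5 minutes leg 3 → 11:36 PM UTC.
Brisbane is UTC+10:00, so local arrival = 11:36 PM + 10:00 = 9:36 AM on Jan 23.

9:36 AM on January 23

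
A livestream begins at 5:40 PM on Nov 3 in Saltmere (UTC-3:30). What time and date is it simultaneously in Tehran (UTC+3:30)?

12:40 AM on Nov 4

Tehran is 7:00 ahead of Saltmere.
Shift by the zone difference: 5:40 PM + 7:00 = 12:40 AM on Nov 4 in Tehran.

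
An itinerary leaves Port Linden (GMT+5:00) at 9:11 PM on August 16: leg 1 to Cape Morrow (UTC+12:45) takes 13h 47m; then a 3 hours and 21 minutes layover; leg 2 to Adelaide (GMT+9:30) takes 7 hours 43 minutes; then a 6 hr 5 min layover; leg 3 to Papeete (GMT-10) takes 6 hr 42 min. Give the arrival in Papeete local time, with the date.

7:49 PM on Aug 17

Convert departure to UTC: 9:11 PM − 5:00 = 4:11 PM UTC on Aug 16.
Add 13 hours 47 minutes leg 1 → 5:58 AM UTC (Aug 17).
Add 3 hours 21 minutes layover in Cape Morrow → 9:19 AM UTC.
Add 7 hours 43 minutes leg 2 → 5:02 PM UTC.
Add 6 hours 5 minutes layover in Adelaide → 11:07 PM UTC.
Add 6 hours 42 minutes leg 3 → 5:49 AM UTC (Aug 18).
Papeete is UTC−10:00, so local arrival = 5:49 AM − 10:00 = 7:49 PM on Aug 17.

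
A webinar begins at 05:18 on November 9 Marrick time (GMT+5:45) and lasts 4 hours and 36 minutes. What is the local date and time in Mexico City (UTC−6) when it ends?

22:09 on November 8

Mexico City is 11:45 behind Marrick.
After 4 hours and 36 minutes it is 09:54 in Marrick.
Shift by the zone difference: 09:54 − 11:45 = 22:09 on Nov 8 in Mexico City.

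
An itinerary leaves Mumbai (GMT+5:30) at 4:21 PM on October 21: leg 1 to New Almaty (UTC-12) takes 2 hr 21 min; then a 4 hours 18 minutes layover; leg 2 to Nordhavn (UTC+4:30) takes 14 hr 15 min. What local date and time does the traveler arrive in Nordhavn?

Convert departure to UTC: 4:21 PM − 5:30 = 10:51 AM UTC on Oct 21.
Add 2 hours 21 minutes leg 1 → 1:12 PM UTC.
Add 4 hours and 18 minutes layover in New Almaty → 5:30 PM UTC.
Add 14 hours and 15 minutes leg 2 → 7:45 AM UTC (Oct 22).
Nordhavn is UTC+4:30, so local arrival = 7:45 AM + 4:30 = 12:15 PM on Oct 22.

12:15 PM on Oct 22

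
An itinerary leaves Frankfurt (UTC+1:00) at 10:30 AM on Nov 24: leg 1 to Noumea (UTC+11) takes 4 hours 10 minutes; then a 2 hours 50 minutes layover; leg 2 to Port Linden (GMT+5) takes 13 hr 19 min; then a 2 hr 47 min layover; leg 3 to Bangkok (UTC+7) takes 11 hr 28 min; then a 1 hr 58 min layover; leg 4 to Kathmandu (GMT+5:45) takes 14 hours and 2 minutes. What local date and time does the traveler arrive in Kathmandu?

Convert departure to UTC: 10:30 AM − 1:00 = 9:30 AM UTC on Nov 24.
Add 4 hours 10 minutes leg 1 → 1:40 PM UTC.
Add 2 hours 50 minutes layover in Noumea → 4:30 PM UTC.
Add 13 hours and 19 minutes leg 2 → 5:49 AM UTC (Nov 25).
Add 2 hours and 47 minutes layover in Port Linden → 8:36 AM UTC.
Add 11 hours 28 minutes leg 3 → 8:04 PM UTC.
Add 1 hour 58 minutes layover in Bangkok → 10:02 PM UTC.
Add 14 hours 2 minutes leg 4 → 12:04 PM UTC (Nov 26).
Kathmandu is UTC+5:45, so local arrival = 12:04 PM + 5:45 = 5:49 PM on Nov 26.

5:49 PM on November 26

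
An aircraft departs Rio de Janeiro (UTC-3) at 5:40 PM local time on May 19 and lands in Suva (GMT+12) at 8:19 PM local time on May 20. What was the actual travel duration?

Departure in UTC: 5:40 PM + 3:00 = 8:40 PM on May 19.
Arrival in UTC: 8:19 PM − 12:00 = 8:19 AM on May 20.
Elapsed = 8:19 AM − 8:40 PM (+1 day) = 11 hours 39 minutes.

11 hours 39 minutes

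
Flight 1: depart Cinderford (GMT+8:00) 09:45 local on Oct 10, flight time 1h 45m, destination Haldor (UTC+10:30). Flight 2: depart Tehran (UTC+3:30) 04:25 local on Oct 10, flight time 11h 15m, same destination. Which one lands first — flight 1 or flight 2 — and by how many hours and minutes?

the first, by 8 hours 40 minutes

Flight 1 in UTC: 09:45 − 8:00 = 01:45 on Oct 10.
+1 hour 45 minutes → arrive 03:30 UTC on Oct 10.
Flight 2 in UTC: 04:25 − 3:30 = 00:55 on Oct 10.
+11 hours and 15 minutes → arrive 12:10 UTC on Oct 10.
Flight 1 lands earlier by 8 hours 40 minutes.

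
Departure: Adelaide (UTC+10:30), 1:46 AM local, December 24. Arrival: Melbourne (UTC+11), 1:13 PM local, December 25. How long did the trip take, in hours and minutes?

34 hours 57 minutes

Melbourne is 0:30 ahead of Adelaide.
Clock-face elapsed time (ignoring zones) is 35 hours 27 minutes.
Actual elapsed = 35 hours 27 minutes − 0:30 = 34 hours 57 minutes.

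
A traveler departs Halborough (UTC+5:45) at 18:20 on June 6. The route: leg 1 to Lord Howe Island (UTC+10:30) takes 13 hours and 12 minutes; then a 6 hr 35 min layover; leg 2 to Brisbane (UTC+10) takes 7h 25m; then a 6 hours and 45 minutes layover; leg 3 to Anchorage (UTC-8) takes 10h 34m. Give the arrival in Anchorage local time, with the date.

01:06 on Jun 8

Convert departure to UTC: 18:20 − 5:45 = 12:35 UTC on Jun 6.
Add 13 hours 12 minutes leg 1 → 01:47 UTC (Jun 7).
Add 6 hours and 35 minutes layover in Lord Howe Island → 08:22 UTC.
Add 7 hours and 25 minutes leg 2 → 15:47 UTC.
Add 6 hours 45 minutes layover in Brisbane → 22:32 UTC.
Add 10 hours 34 minutes leg 3 → 09:06 UTC (Jun 8).
Anchorage is UTC−8:00, so local arrival = 09:06 − 8:00 = 01:06 on Jun 8.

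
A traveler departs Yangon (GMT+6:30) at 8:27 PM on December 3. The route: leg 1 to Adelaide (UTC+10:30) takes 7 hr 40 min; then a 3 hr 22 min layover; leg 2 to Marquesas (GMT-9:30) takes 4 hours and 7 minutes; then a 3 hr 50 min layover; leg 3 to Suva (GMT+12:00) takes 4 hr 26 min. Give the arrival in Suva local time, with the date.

1:22 AM on December 5

Convert departure to UTC: 8:27 PM − 6:30 = 1:57 PM UTC on Dec 3.
Add 7 hours 40 minutes leg 1 → 9:37 PM UTC.
Add 3 hours and 22 minutes layover in Adelaide → 12:59 AM UTC (Dec 4).
Add 4 hours and 7 minutes leg 2 → 5:06 AM UTC.
Add 3 hours and 50 minutes layover in Marquesas → 8:56 AM UTC.
Add 4 hours 26 minutes leg 3 → 1:22 PM UTC.
Suva is UTC+12:00, so local arrival = 1:22 PM + 12:00 = 1:22 AM on Dec 5.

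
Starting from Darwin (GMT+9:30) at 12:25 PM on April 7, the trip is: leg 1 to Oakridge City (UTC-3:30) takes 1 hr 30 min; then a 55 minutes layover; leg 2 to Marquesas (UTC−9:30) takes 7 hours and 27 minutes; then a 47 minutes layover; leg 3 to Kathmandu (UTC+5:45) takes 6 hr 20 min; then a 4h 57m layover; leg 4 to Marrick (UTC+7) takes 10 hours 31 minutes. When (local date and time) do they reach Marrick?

6:22 PM on Apr 8

Convert departure to UTC: 12:25 PM − 9:30 = 2:55 AM UTC on Apr 7.
Add 1 hour and 30 minutes leg 1 → 4:25 AM UTC.
Add 55 minutes layover in Oakridge City → 5:20 AM UTC.
Add 7 hours 27 minutes leg 2 → 12:47 PM UTC.
Add 47 minutes layover in Marquesas → 1:34 PM UTC.
Add 6 hours 20 minutes leg 3 → 7:54 PM UTC.
Add 4 hours 57 minutes layover in Kathmandu → 12:51 AM UTC (Apr 8).
Add 10 hours 31 minutes leg 4 → 11:22 AM UTC.
Marrick is UTC+7:00, so local arrival = 11:22 AM + 7:00 = 6:22 PM on Apr 8.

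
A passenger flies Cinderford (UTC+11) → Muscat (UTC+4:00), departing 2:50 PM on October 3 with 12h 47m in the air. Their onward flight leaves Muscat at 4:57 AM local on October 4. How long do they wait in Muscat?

8 hours 20 minutes

Convert departure to UTC: 2:50 PM − 11:00 = 3:50 AM UTC on Oct 3.
Add 12 hours 47 minutes flight time → 4:37 PM UTC.
Muscat is UTC+4:00, so local arrival = 4:37 PM + 4:00 = 8:37 PM on Oct 3.
Layover = 4:57 AM − 8:37 PM (+1 day) = 8 hours 20 minutes.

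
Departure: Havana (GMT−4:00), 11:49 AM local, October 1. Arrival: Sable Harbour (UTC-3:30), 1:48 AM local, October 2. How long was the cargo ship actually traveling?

13 hours 29 minutes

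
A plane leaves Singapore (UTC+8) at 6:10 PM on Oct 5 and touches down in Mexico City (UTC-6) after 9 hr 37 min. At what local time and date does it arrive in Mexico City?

1:47 PM on October 5

Convert departure to UTC: 6:10 PM − 8:00 = 10:10 AM UTC on Oct 5.
Add 9 hours 37 minutes travel time → 7:47 PM UTC.
Mexico City is UTC−6:00, so local arrival = 7:47 PM − 6:00 = 1:47 PM on Oct 5.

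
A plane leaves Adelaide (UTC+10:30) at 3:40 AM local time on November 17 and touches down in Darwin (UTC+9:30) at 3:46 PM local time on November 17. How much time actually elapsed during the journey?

13 hours 6 minutes

Departure in UTC: 3:40 AM − 10:30 = 5:10 PM on Nov 16.
Arrival in UTC: 3:46 PM − 9:30 = 6:16 AM on Nov 17.
Elapsed = 6:16 AM − 5:10 PM (+1 day) = 13 hours 6 minutes.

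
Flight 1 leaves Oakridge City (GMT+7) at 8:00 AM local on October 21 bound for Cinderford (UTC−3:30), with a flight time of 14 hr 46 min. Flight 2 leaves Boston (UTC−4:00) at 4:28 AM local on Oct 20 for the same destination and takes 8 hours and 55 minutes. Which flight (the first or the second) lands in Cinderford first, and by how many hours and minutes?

Flight 1 in UTC: 8:00 AM − 7:00 = 1:00 AM on Oct 21.
+14 hours and 46 minutes → arrive 3:46 PM UTC on Oct 21.
Flight 2 in UTC: 4:28 AM + 4:00 = 8:28 AM on Oct 20.
+8 hours and 55 minutes → arrive 5:23 PM UTC on Oct 20.
Flight 2 lands earlier by 22 hours 23 minutes.

the second, by 22 hours 23 minutes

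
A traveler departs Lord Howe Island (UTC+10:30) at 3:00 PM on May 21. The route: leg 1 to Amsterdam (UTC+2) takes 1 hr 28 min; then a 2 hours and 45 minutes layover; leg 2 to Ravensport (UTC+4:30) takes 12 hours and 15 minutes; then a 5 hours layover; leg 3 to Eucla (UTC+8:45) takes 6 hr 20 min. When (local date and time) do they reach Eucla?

5:03 PM on May 22

Convert departure to UTC: 3:00 PM − 10:30 = 4:30 AM UTC on May 21.
Add 1 hour 28 minutes leg 1 → 5:58 AM UTC.
Add 2 hours and 45 minutes layover in Amsterdam → 8:43 AM UTC.
Add 12 hours and 15 minutes leg 2 → 8:58 PM UTC.
Add 5 hours layover in Ravensport → 1:58 AM UTC (May 22).
Add 6 hours and 20 minutes leg 3 → 8:18 AM UTC.
Eucla is UTC+8:45, so local arrival = 8:18 AM + 8:45 = 5:03 PM on May 22.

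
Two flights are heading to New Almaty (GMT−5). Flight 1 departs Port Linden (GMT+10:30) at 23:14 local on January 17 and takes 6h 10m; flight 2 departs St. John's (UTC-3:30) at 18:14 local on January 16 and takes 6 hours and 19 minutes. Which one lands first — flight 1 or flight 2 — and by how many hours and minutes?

the second, by 14 hours 51 minutes

Flight 1 in UTC: 23:14 − 10:30 = 12:44 on Jan 17.
+6 hours 10 minutes → arrive 18:54 UTC on Jan 17.
Flight 2 in UTC: 18:14 + 3:30 = 21:44 on Jan 16.
+6 hours 19 minutes → arrive 04:03 UTC on Jan 17.
Flight 2 lands earlier by 14 hours 51 minutes.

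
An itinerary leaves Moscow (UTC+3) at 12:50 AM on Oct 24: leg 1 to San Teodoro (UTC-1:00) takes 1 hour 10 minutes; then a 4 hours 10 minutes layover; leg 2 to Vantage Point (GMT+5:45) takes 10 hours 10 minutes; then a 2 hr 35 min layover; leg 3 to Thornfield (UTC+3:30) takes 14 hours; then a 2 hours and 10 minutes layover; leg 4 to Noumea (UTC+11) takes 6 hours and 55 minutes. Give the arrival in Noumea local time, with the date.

Convert departure to UTC: 12:50 AM − 3:00 = 9:50 PM UTC on Oct 23.
Add 1 hour and 10 minutes leg 1 → 11:00 PM UTC.
Add 4 hours 10 minutes layover in San Teodoro → 3:10 AM UTC (Oct 24).
Add 10 hours 10 minutes leg 2 → 1:20 PM UTC.
Add 2 hours and 35 minutes layover in Vantage Point → 3:55 PM UTC.
Add 14 hours leg 3 → 5:55 AM UTC (Oct 25).
Add 2 hours 10 minutes layover in Thornfield → 8:05 AM UTC.
Add 6 hours 55 minutes leg 4 → 3:00 PM UTC.
Noumea is UTC+11:00, so local arrival = 3:00 PM + 11:00 = 2:00 AM on Oct 26.

2:00 AM on October 26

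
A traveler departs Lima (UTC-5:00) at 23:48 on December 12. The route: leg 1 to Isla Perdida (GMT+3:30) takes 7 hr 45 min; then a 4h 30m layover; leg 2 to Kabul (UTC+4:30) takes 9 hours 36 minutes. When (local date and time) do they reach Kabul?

Convert departure to UTC: 23:48 + 5:00 = 04:48 UTC on Dec 13.
Add 7 hours and 45 minutes leg 1 → 12:33 UTC.
Add 4 hours 30 minutes layover in Isla Perdida → 17:03 UTC.
Add 9 hours 36 minutes leg 2 → 02:39 UTC (Dec 14).
Kabul is UTC+4:30, so local arrival = 02:39 + 4:30 = 07:09 on Dec 14.

07:09 on December 14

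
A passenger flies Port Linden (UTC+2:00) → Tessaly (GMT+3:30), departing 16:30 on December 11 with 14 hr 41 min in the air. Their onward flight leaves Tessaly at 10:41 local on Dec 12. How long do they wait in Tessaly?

Convert departure to UTC: 16:30 − 2:00 = 14:30 UTC on Dec 11.
Add 14 hours and 41 minutes flight time → 05:11 UTC (Dec 12).
Tessaly is UTC+3:30, so local arrival = 05:11 + 3:30 = 08:41 on Dec 12.
Layover = 10:41 − 08:41 = 2 hours.

2 hours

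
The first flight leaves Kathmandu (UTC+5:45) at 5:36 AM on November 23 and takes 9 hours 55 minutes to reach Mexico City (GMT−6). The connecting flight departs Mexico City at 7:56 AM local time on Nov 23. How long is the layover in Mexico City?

Convert departure to UTC: 5:36 AM − 5:45 = 11:51 PM UTC on Nov 22.
Add 9 hours and 55 minutes flight time → 9:46 AM UTC (Nov 23).
Mexico City is UTC−6:00, so local arrival = 9:46 AM − 6:00 = 3:46 AM on Nov 23.
Layover = 7:56 AM − 3:46 AM = 4 hours 10 minutes.

4 hours 10 minutes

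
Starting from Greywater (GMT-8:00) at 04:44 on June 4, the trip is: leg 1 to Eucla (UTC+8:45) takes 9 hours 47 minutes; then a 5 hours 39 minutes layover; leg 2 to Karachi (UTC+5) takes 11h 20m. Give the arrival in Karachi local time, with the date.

Convert departure to UTC: 04:44 + 8:00 = 12:44 UTC on Jun 4.
Add 9 hours and 47 minutes leg 1 → 22:31 UTC.
Add 5 hours and 39 minutes layover in Eucla → 04:10 UTC (Jun 5).
Add 11 hours and 20 minutes leg 2 → 15:30 UTC.
Karachi is UTC+5:00, so local arrival = 15:30 + 5:00 = 20:30 on Jun 5.

20:30 on Jun 5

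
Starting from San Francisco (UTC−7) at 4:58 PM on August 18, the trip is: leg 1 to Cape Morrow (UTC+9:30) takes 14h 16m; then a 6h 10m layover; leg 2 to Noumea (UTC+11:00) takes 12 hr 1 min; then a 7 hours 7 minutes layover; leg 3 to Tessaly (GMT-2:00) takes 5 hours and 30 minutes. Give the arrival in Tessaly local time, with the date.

7:02 PM on Aug 20

Convert departure to UTC: 4:58 PM + 7:00 = 11:58 PM UTC on Aug 18.
Add 14 hours 16 minutes leg 1 → 2:14 PM UTC (Aug 19).
Add 6 hours and 10 minutes layover in Cape Morrow → 8:24 PM UTC.
Add 12 hours 1 minute leg 2 → 8:25 AM UTC (Aug 20).
Add 7 hours 7 minutes layover in Noumea → 3:32 PM UTC.
Add 5 hours and 30 minutes leg 3 → 9:02 PM UTC.
Tessaly is UTC−2:00, so local arrival = 9:02 PM − 2:00 = 7:02 PM on Aug 20.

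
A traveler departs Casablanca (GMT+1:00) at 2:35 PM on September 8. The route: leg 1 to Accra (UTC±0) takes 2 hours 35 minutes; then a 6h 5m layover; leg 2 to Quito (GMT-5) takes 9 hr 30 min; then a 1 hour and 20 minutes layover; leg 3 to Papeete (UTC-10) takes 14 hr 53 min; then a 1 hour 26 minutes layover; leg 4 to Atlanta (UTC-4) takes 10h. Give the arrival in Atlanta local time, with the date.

Convert departure to UTC: 2:35 PM − 1:00 = 1:35 PM UTC on Sep 8.
Add 2 hours and 35 minutes leg 1 → 4:10 PM UTC.
Add 6 hours and 5 minutes layover in Accra → 10:15 PM UTC.
Add 9 hours and 30 minutes leg 2 → 7:45 AM UTC (Sep 9).
Add 1 hour 20 minutes layover in Quito → 9:05 AM UTC.
Add 14 hours 53 minutes leg 3 → 11:58 PM UTC.
Add 1 hour 26 minutes layover in Papeete → 1:24 AM UTC (Sep 10).
Add 10 hours leg 4 → 11:24 AM UTC.
Atlanta is UTC−4:00, so local arrival = 11:24 AM − 4:00 = 7:24 AM on Sep 10.

7:24 AM on September 10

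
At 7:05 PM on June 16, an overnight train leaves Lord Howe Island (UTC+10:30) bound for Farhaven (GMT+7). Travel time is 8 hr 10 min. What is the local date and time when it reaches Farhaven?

Convert departure to UTC: 7:05 PM − 10:30 = 8:35 AM UTC on Jun 16.
Add 8 hours 10 minutes travel time → 4:45 PM UTC.
Farhaven is UTC+7:00, so local arrival = 4:45 PM + 7:00 = 11:45 PM on Jun 16.

11:45 PM on June 16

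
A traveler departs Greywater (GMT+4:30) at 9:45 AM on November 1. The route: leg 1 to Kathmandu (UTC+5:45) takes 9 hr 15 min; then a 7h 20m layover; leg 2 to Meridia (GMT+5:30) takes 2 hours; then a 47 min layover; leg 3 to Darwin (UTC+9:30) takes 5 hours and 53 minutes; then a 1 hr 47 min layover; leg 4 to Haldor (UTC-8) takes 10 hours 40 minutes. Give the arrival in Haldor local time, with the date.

Convert departure to UTC: 9:45 AM − 4:30 = 5:15 AM UTC on Nov 1.
Add 9 hours 15 minutes leg 1 → 2:30 PM UTC.
Add 7 hours and 20 minutes layover in Kathmandu → 9:50 PM UTC.
Add 2 hours leg 2 → 11:50 PM UTC.
Add 47 minutes layover in Meridia → 12:37 AM UTC (Nov 2).
Add 5 hours and 53 minutes leg 3 → 6:30 AM UTC.
Add 1 hour 47 minutes layover in Darwin → 8:17 AM UTC.
Add 10 hours 40 minutes leg 4 → 6:57 PM UTC.
Haldor is UTC−8:00, so local arrival = 6:57 PM − 8:00 = 10:57 AM on Nov 2.

10:57 AM on November 2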